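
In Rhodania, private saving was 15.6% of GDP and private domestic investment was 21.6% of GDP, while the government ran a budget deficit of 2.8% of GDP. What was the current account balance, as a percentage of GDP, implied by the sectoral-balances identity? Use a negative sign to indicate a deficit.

-8.8

By the sectoral-balances identity, CA = (S_private - I) + (T - G).
Private balance = 15.6 - 21.6 = -6.0
Government balance (T - G) = -2.8
CA = -6.0 + (-2.8) = -8.8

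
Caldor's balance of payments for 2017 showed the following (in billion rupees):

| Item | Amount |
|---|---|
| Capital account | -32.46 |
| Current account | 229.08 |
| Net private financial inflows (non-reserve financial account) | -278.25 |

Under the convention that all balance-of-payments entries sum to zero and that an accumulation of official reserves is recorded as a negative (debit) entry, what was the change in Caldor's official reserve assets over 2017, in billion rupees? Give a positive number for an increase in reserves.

Official reserve transactions balance = -(229.08 + (-32.46) + (-278.25)) = 81.63
An accumulation of reserves is recorded as a debit (negative entry), so the change in the stock of reserves is the negative of that balance.
Change in official reserves = -(81.63) = -81.63

-81.63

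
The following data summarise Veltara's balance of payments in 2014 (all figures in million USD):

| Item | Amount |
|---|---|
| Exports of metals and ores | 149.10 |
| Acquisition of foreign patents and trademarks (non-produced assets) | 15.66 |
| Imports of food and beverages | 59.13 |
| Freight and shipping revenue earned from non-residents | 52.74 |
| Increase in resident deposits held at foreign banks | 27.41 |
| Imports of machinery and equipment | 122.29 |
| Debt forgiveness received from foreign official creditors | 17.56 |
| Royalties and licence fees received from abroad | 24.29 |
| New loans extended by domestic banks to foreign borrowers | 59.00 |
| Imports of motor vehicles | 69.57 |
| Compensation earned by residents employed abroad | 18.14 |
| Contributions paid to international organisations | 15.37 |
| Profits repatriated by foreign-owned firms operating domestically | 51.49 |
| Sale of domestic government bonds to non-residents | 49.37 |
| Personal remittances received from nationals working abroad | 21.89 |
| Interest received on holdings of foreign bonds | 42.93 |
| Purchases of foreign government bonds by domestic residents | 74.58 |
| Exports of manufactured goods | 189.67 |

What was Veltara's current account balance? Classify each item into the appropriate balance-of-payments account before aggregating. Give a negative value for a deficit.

Goods: 189.67 - 122.29 - 69.57 - 59.13 + 149.10 = 87.78
Services: 24.29 + 52.74 = 77.03
Primary income: 18.14 - 51.49 + 42.93 = 9.58
Secondary income: 21.89 - 15.37 = 6.52
Current account = 87.78 + 77.03 + 9.58 + 6.52 = 180.91
(Excluded from the current account — capital account: acquisition of foreign patents and trademarks (non-produced assets) 15.66, debt forgiveness received from foreign official creditors 17.56; financial account: increase in resident deposits held at foreign banks 27.41, new loans extended by domestic banks to foreign borrowers 59.00, sale of domestic government bonds to non-residents 49.37, purchases of foreign government bonds by domestic residents 74.58.)

180.91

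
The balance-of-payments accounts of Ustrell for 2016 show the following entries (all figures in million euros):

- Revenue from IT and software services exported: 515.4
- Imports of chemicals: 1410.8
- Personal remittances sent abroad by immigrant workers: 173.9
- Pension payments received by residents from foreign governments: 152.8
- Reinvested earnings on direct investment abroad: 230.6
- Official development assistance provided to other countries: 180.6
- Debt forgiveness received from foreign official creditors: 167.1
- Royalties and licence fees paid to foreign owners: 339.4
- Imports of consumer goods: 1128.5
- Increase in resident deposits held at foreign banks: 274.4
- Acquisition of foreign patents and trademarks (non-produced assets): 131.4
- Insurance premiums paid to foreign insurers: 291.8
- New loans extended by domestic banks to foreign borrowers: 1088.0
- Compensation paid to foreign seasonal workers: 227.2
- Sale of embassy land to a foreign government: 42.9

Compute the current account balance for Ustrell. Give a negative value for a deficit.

Goods: -1410.8 - 1128.5 = -2539.3
Services: 515.4 - 339.4 - 291.8 = -115.8
Primary income: -227.2 + 230.6 = 3.4
Secondary income: -173.9 + 152.8 - 180.6 = -201.7
Current account = (-2539.3) + (-115.8) + 3.4 + (-201.7) = -2853.4
(Excluded from the current account — capital account: debt forgiveness received from foreign official creditors 167.1, acquisition of foreign patents and trademarks (non-produced assets) 131.4, sale of embassy land to a foreign government 42.9; financial account: increase in resident deposits held at foreign banks 274.4, new loans extended by domestic banks to foreign borrowers 1088.0.)

-2853.4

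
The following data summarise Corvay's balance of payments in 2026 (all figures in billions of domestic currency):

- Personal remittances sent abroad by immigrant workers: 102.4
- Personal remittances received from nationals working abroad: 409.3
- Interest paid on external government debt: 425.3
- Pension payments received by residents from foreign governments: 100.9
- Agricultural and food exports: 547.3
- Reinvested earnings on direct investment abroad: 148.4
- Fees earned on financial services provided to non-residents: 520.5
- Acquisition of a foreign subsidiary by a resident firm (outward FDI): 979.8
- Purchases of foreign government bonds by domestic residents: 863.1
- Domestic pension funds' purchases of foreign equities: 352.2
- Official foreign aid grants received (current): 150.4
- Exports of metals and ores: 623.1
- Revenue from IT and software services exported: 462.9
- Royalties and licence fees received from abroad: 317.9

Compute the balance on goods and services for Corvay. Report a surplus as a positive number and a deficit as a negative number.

Goods: 547.3 + 623.1 = 1170.4
Services: 462.9 + 317.9 + 520.5 = 1301.3
Trade balance = 1170.4 + 1301.3 = 2471.7
(Excluded from the trade balance — secondary income: personal remittances sent abroad by immigrant workers 102.4, personal remittances received from nationals working abroad 409.3, pension payments received by residents from foreign governments 100.9, official foreign aid grants received (current) 150.4; primary income: interest paid on external government debt 425.3, reinvested earnings on direct investment abroad 148.4; financial account: acquisition of a foreign subsidiary by a resident firm (outward FDI) 979.8, purchases of foreign government bonds by domestic residents 863.1, domestic pension funds' purchases of foreign equities 352.2.)

2471.7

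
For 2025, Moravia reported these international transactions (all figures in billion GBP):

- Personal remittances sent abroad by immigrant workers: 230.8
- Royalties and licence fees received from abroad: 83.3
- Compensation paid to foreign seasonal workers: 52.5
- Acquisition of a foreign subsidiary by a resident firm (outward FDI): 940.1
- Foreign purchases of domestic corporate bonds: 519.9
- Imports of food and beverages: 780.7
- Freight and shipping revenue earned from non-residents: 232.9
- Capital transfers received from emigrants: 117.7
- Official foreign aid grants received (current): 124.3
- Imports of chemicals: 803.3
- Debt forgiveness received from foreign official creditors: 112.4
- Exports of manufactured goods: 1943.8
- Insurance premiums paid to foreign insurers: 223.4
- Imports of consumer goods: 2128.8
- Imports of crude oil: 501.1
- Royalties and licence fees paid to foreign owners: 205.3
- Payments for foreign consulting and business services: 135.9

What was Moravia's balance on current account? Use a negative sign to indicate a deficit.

Goods: 1943.8 - 501.1 - 2128.8 - 780.7 - 803.3 = -2270.1
Services: -205.3 - 223.4 + 232.9 + 83.3 - 135.9 = -248.4
Primary income: -52.5
Secondary income: 124.3 - 230.8 = -106.5
Current account = (-2270.1) + (-248.4) + (-52.5) + (-106.5) = -2677.5
(Excluded from the current account — financial account: acquisition of a foreign subsidiary by a resident firm (outward FDI) 940.1, foreign purchases of domestic corporate bonds 519.9; capital account: capital transfers received from emigrants 117.7, debt forgiveness received from foreign official creditors 112.4.)

-2677.5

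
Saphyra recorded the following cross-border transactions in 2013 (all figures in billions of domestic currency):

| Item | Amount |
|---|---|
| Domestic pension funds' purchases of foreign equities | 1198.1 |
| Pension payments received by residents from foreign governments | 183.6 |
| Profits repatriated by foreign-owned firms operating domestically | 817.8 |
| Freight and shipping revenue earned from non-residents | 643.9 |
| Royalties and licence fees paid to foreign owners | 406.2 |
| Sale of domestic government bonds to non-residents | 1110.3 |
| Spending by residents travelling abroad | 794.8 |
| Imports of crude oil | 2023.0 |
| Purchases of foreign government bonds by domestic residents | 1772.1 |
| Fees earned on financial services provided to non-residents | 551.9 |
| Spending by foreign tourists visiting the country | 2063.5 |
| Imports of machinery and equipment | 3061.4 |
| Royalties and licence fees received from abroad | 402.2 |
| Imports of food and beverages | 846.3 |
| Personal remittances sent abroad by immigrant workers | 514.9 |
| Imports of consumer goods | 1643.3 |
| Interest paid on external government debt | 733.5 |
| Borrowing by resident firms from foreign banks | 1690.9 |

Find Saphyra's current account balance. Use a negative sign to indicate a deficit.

Goods: -1643.3 - 3061.4 - 846.3 - 2023.0 = -7574.0
Services: 402.2 + 2063.5 + 643.9 + 551.9 - 794.8 - 406.2 = 2460.5
Primary income: -733.5 - 817.8 = -1551.3
Secondary income: 183.6 - 514.9 = -331.3
Current account = (-7574.0) + 2460.5 + (-1551.3) + (-331.3) = -6996.1
(Excluded from the current account — financial account: domestic pension funds' purchases of foreign equities 1198.1, sale of domestic government bonds to non-residents 1110.3, purchases of foreign government bonds by domestic residents 1772.1, borrowing by resident firms from foreign banks 1690.9.)

-6996.1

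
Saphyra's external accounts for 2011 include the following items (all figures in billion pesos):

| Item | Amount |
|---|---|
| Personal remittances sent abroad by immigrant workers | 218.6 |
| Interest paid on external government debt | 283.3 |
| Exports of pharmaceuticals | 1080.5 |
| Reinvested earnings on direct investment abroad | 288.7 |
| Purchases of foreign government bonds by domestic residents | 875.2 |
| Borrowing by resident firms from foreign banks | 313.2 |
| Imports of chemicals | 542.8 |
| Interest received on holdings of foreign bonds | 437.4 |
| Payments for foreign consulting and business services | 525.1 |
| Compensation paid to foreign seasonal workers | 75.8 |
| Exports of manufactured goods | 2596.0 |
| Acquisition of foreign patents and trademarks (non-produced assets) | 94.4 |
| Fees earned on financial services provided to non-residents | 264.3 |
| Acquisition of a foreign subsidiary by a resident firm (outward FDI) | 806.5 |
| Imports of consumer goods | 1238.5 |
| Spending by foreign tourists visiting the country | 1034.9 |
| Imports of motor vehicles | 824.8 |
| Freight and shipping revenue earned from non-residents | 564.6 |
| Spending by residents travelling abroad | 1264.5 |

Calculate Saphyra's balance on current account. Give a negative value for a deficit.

1293.0

Goods: 2596.0 - 824.8 - 542.8 + 1080.5 - 1238.5 = 1070.4
Services: 564.6 - 1264.5 + 264.3 - 525.1 + 1034.9 = 74.2
Primary income: 288.7 - 283.3 + 437.4 - 75.8 = 367.0
Secondary income: -218.6
Current account = 1070.4 + 74.2 + 367.0 + (-218.6) = 1293.0
(Excluded from the current account — financial account: purchases of foreign government bonds by domestic residents 875.2, borrowing by resident firms from foreign banks 313.2, acquisition of a foreign subsidiary by a resident firm (outward FDI) 806.5; capital account: acquisition of foreign patents and trademarks (non-produced assets) 94.4.)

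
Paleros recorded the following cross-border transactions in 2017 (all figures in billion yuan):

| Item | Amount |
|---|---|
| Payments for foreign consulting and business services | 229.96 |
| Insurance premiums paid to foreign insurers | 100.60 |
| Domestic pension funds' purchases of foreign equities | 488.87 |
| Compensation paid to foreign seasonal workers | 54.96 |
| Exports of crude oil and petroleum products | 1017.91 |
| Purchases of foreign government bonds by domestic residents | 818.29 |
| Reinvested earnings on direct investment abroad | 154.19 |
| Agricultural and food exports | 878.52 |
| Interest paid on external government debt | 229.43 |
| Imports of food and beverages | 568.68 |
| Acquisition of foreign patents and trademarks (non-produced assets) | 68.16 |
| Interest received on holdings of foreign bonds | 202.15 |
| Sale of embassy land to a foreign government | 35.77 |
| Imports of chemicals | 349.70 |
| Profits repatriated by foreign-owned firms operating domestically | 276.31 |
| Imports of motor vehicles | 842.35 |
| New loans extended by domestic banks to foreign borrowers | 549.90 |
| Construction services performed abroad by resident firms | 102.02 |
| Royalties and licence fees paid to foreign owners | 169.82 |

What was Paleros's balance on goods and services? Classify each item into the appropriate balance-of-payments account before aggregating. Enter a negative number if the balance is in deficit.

-262.66

Goods: -568.68 - 349.70 + 1017.91 + 878.52 - 842.35 = 135.70
Services: -100.60 - 169.82 + 102.02 - 229.96 = -398.36
Trade balance = 135.70 + (-398.36) = -262.66
(Excluded from the trade balance — financial account: domestic pension funds' purchases of foreign equities 488.87, purchases of foreign government bonds by domestic residents 818.29, new loans extended by domestic banks to foreign borrowers 549.90; primary income: compensation paid to foreign seasonal workers 54.96, reinvested earnings on direct investment abroad 154.19, interest paid on external government debt 229.43, interest received on holdings of foreign bonds 202.15, profits repatriated by foreign-owned firms operating domestically 276.31; capital account: acquisition of foreign patents and trademarks (non-produced assets) 68.16, sale of embassy land to a foreign government 35.77.)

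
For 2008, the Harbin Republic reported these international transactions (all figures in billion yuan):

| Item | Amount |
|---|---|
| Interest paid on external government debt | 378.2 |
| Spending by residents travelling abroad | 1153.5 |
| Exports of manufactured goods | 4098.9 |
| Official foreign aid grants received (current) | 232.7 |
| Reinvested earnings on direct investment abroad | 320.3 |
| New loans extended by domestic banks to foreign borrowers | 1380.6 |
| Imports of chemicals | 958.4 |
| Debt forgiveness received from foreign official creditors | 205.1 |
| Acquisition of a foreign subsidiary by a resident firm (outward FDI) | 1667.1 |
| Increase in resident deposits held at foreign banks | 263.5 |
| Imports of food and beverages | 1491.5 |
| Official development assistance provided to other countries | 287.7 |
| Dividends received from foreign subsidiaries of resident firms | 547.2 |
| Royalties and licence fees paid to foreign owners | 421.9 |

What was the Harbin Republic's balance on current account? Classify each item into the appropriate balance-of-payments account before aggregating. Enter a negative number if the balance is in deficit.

Goods: -1491.5 + 4098.9 - 958.4 = 1649.0
Services: -421.9 - 1153.5 = -1575.4
Primary income: 320.3 - 378.2 + 547.2 = 489.3
Secondary income: -287.7 + 232.7 = -55.0
Current account = 1649.0 + (-1575.4) + 489.3 + (-55.0) = 507.9
(Excluded from the current account — financial account: new loans extended by domestic banks to foreign borrowers 1380.6, acquisition of a foreign subsidiary by a resident firm (outward FDI) 1667.1, increase in resident deposits held at foreign banks 263.5; capital account: debt forgiveness received from foreign official creditors 205.1.)

507.9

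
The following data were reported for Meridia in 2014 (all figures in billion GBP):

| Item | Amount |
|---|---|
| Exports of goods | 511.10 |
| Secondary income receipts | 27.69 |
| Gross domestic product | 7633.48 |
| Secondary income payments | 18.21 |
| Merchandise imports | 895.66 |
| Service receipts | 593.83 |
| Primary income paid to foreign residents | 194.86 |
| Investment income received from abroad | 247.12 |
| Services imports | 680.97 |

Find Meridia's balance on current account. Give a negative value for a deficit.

Goods balance = 511.10 - 895.66 = -384.56
Services balance = 593.83 - 680.97 = -87.14
Trade balance (goods + services) = -384.56 + (-87.14) = -471.70
Net primary income = 247.12 - 194.86 = 52.26
Net secondary income = 27.69 - 18.21 = 9.48
Current account = -471.70 + 52.26 + 9.48 = -409.96

-409.96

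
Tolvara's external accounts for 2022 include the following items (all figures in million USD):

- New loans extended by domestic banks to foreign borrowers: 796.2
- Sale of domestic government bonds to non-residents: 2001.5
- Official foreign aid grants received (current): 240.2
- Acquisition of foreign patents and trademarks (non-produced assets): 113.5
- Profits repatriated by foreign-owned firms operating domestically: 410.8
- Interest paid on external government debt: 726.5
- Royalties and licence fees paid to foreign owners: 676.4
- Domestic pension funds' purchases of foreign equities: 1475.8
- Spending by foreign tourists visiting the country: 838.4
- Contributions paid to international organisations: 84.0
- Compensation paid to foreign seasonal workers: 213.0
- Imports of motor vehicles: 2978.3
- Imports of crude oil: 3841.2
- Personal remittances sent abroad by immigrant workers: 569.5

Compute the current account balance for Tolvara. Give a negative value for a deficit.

Goods: -2978.3 - 3841.2 = -6819.5
Services: -676.4 + 838.4 = 162.0
Primary income: -726.5 - 213.0 - 410.8 = -1350.3
Secondary income: 240.2 - 569.5 - 84.0 = -413.3
Current account = (-6819.5) + 162.0 + (-1350.3) + (-413.3) = -8421.1
(Excluded from the current account — financial account: new loans extended by domestic banks to foreign borrowers 796.2, sale of domestic government bonds to non-residents 2001.5, domestic pension funds' purchases of foreign equities 1475.8; capital account: acquisition of foreign patents and trademarks (non-produced assets) 113.5.)

-8421.1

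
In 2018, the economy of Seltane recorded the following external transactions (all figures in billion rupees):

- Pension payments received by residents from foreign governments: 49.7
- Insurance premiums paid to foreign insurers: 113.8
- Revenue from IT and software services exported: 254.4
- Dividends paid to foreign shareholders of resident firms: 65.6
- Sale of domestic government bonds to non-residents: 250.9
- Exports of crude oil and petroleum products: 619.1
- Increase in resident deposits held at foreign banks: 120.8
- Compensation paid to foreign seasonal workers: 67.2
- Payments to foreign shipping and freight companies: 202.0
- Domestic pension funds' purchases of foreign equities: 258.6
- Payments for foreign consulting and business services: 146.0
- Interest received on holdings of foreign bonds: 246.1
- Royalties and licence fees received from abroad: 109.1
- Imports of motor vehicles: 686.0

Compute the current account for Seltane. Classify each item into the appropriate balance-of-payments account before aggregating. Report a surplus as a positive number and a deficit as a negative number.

Goods: -686.0 + 619.1 = -66.9
Services: -113.8 - 146.0 + 109.1 + 254.4 - 202.0 = -98.3
Primary income: -65.6 - 67.2 + 246.1 = 113.3
Secondary income: 49.7
Current account = (-66.9) + (-98.3) + 113.3 + 49.7 = -2.2
(Excluded from the current account — financial account: sale of domestic government bonds to non-residents 250.9, increase in resident deposits held at foreign banks 120.8, domestic pension funds' purchases of foreign equities 258.6.)

-2.2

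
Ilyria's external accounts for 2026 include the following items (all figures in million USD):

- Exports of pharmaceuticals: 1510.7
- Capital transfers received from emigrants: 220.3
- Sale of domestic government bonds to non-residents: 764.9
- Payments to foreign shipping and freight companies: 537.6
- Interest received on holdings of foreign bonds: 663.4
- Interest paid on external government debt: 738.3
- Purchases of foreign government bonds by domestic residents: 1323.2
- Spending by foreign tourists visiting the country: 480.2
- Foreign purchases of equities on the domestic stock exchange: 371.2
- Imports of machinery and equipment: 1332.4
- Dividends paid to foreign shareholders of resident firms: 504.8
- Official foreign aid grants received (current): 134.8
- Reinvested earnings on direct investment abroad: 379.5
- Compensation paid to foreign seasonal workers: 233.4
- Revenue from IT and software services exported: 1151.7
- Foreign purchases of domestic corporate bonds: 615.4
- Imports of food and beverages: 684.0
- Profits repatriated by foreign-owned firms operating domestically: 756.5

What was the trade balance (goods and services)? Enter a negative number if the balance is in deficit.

Goods: 1510.7 - 1332.4 - 684.0 = -505.7
Services: -537.6 + 480.2 + 1151.7 = 1094.3
Trade balance = -505.7 + 1094.3 = 588.6
(Excluded from the trade balance — capital account: capital transfers received from emigrants 220.3; financial account: sale of domestic government bonds to non-residents 764.9, purchases of foreign government bonds by domestic residents 1323.2, foreign purchases of equities on the domestic stock exchange 371.2, foreign purchases of domestic corporate bonds 615.4; primary income: interest received on holdings of foreign bonds 663.4, interest paid on external government debt 738.3, dividends paid to foreign shareholders of resident firms 504.8, reinvested earnings on direct investment abroad 379.5, compensation paid to foreign seasonal workers 233.4, profits repatriated by foreign-owned firms operating domestically 756.5; secondary income: official foreign aid grants received (current) 134.8.)

588.6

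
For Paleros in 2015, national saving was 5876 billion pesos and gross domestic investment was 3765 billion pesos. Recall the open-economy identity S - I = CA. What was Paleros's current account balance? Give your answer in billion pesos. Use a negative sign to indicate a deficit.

CA = S - I = 5876 - 3765 = 2111

2111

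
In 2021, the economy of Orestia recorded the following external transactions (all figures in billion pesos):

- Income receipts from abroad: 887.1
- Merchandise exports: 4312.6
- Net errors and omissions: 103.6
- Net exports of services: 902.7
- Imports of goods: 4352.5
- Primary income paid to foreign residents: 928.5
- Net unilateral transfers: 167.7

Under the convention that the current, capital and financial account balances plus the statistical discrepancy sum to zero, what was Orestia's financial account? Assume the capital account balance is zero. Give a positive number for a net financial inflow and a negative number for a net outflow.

-1092.7

Goods balance = 4312.6 - 4352.5 = -39.9
Services balance = 902.7
Trade balance (goods + services) = -39.9 + 902.7 = 862.8
Net primary income = 887.1 - 928.5 = -41.4
Net secondary income = 167.7
Current account = 862.8 + (-41.4) + 167.7 = 989.1
Financial account = -(989.1 + 103.6) = -1092.7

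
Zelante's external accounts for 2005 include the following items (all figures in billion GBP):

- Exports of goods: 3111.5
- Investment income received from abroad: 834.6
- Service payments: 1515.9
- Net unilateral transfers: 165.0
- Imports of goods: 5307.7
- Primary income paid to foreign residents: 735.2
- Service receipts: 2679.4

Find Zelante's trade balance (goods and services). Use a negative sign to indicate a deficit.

Goods balance = 3111.5 - 5307.7 = -2196.2
Services balance = 2679.4 - 1515.9 = 1163.5
Trade balance (goods + services) = -2196.2 + 1163.5 = -1032.7

-1032.7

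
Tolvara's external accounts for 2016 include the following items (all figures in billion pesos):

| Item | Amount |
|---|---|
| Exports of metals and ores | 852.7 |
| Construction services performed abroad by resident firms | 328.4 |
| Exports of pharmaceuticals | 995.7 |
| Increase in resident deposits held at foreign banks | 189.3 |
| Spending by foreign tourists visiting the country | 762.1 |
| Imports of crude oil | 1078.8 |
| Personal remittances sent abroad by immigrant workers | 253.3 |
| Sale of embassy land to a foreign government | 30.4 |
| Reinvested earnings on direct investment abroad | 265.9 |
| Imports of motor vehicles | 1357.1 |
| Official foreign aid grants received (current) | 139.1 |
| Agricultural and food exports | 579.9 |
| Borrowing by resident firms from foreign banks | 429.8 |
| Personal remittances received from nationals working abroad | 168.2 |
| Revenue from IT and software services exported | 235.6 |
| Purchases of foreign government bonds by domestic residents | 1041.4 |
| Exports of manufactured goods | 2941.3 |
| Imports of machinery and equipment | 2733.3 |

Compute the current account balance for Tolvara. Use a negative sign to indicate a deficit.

Goods: -1357.1 + 579.9 - 2733.3 - 1078.8 + 2941.3 + 852.7 + 995.7 = 200.4
Services: 762.1 + 328.4 + 235.6 = 1326.1
Primary income: 265.9
Secondary income: -253.3 + 139.1 + 168.2 = 54.0
Current account = 200.4 + 1326.1 + 265.9 + 54.0 = 1846.4
(Excluded from the current account — financial account: increase in resident deposits held at foreign banks 189.3, borrowing by resident firms from foreign banks 429.8, purchases of foreign government bonds by domestic residents 1041.4; capital account: sale of embassy land to a foreign government 30.4.)

1846.4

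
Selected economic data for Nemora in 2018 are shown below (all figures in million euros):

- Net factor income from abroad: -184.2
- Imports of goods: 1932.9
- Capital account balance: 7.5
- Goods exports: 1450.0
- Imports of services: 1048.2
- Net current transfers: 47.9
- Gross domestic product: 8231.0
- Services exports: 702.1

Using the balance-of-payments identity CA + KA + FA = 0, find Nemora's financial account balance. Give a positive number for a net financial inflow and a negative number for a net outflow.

957.8

Goods balance = 1450.0 - 1932.9 = -482.9
Services balance = 702.1 - 1048.2 = -346.1
Trade balance (goods + services) = -482.9 + (-346.1) = -829.0
Net primary income = -184.2
Net secondary income = 47.9
Current account = -829.0 + (-184.2) + 47.9 = -965.3
Financial account = -(-965.3 + 7.5) = 957.8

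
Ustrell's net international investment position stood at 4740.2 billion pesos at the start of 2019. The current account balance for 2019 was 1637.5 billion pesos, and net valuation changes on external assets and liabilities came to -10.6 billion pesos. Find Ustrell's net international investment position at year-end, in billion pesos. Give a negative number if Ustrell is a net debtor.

Change in NIIP = current account + net valuation change = 1637.5 + (-10.6) = 1626.9
End-of-year NIIP = 4740.2 + 1626.9 = 6367.1

6367.1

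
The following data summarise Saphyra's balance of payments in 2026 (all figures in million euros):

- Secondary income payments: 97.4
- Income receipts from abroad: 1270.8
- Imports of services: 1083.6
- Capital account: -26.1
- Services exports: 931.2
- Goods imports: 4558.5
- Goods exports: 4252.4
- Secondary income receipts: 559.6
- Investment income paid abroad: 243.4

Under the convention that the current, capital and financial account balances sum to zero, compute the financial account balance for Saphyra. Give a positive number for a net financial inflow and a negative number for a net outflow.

-1005.0

Goods balance = 4252.4 - 4558.5 = -306.1
Services balance = 931.2 - 1083.6 = -152.4
Trade balance (goods + services) = -306.1 + (-152.4) = -458.5
Net primary income = 1270.8 - 243.4 = 1027.4
Net secondary income = 559.6 - 97.4 = 462.2
Current account = -458.5 + 1027.4 + 462.2 = 1031.1
Financial account = -(1031.1 + (-26.1)) = -1005.0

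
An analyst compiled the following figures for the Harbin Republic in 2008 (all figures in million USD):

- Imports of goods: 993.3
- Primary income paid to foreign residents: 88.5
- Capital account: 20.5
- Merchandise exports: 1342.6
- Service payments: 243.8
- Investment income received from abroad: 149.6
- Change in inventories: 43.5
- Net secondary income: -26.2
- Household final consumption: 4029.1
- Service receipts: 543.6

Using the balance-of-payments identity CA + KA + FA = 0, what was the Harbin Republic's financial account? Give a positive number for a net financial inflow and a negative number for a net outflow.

-704.5

Goods balance = 1342.6 - 993.3 = 349.3
Services balance = 543.6 - 243.8 = 299.8
Trade balance (goods + services) = 349.3 + 299.8 = 649.1
Net primary income = 149.6 - 88.5 = 61.1
Net secondary income = -26.2
Current account = 649.1 + 61.1 + (-26.2) = 684.0
Financial account = -(684.0 + 20.5) = -704.5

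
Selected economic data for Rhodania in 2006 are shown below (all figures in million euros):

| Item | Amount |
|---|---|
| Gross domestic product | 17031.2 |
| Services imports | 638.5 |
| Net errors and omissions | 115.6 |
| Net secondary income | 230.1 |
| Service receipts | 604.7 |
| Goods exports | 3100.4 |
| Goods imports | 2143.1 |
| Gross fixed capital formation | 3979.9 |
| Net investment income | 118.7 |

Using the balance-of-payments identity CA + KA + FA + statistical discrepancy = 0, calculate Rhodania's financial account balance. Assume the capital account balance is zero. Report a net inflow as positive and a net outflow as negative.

Goods balance = 3100.4 - 2143.1 = 957.3
Services balance = 604.7 - 638.5 = -33.8
Trade balance (goods + services) = 957.3 + (-33.8) = 923.5
Net primary income = 118.7
Net secondary income = 230.1
Current account = 923.5 + 118.7 + 230.1 = 1272.3
Financial account = -(1272.3 + 115.6) = -1387.9

-1387.9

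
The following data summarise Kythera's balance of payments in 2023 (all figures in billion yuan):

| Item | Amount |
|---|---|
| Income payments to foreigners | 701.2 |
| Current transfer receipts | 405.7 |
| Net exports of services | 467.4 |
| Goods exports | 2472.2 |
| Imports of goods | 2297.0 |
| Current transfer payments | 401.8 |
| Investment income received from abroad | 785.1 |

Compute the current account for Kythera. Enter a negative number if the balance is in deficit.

Goods balance = 2472.2 - 2297.0 = 175.2
Services balance = 467.4
Trade balance (goods + services) = 175.2 + 467.4 = 642.6
Net primary income = 785.1 - 701.2 = 83.9
Net secondary income = 405.7 - 401.8 = 3.9
Current account = 642.6 + 83.9 + 3.9 = 730.4

730.4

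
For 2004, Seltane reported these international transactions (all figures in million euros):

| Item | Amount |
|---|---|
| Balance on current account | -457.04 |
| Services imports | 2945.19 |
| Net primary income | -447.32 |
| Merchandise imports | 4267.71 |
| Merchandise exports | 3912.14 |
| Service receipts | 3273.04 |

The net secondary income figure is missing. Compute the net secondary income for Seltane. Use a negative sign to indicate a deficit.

18.00

Current account = goods balance + services balance + net primary income + net secondary income
Sum of the known components = -475.04
Net secondary income = CA - (known components) = -457.04 - (-475.04) = 18.00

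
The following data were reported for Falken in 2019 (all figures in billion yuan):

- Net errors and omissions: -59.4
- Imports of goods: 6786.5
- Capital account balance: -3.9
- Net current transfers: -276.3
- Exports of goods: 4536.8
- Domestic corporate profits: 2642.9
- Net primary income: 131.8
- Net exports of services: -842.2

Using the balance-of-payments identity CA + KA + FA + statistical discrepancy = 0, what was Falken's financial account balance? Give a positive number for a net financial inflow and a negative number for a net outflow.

3299.7

Goods balance = 4536.8 - 6786.5 = -2249.7
Services balance = -842.2
Trade balance (goods + services) = -2249.7 + (-842.2) = -3091.9
Net primary income = 131.8
Net secondary income = -276.3
Current account = -3091.9 + 131.8 + (-276.3) = -3236.4
Financial account = -(-3236.4 + (-3.9) + (-59.4)) = 3299.7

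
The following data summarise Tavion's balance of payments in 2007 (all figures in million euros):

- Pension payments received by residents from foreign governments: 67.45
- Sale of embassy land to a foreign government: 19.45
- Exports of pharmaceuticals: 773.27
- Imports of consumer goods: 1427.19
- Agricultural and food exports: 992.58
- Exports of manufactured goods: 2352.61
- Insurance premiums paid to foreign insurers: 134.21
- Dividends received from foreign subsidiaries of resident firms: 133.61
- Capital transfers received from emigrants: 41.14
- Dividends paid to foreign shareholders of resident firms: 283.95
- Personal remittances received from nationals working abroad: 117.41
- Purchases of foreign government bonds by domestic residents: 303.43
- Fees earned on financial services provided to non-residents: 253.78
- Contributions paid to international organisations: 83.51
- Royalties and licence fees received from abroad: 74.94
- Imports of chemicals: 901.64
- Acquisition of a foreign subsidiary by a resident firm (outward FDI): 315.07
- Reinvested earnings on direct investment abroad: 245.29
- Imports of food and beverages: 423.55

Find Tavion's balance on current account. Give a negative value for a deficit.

Goods: 773.27 + 2352.61 - 1427.19 - 423.55 - 901.64 + 992.58 = 1366.08
Services: -134.21 + 253.78 + 74.94 = 194.51
Primary income: 245.29 + 133.61 - 283.95 = 94.95
Secondary income: -83.51 + 67.45 + 117.41 = 101.35
Current account = 1366.08 + 194.51 + 94.95 + 101.35 = 1756.89
(Excluded from the current account — capital account: sale of embassy land to a foreign government 19.45, capital transfers received from emigrants 41.14; financial account: purchases of foreign government bonds by domestic residents 303.43, acquisition of a foreign subsidiary by a resident firm (outward FDI) 315.07.)

1756.89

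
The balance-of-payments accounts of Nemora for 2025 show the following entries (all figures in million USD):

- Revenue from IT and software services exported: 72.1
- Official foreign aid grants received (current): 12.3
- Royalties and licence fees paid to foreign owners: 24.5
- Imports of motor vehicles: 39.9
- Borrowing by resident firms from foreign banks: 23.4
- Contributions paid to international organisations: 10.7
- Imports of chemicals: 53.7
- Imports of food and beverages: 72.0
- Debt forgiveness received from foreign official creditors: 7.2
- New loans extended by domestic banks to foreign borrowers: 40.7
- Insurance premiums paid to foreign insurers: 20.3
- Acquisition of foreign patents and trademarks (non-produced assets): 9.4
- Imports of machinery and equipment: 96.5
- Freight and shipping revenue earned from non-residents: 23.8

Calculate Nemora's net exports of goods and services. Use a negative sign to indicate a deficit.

Goods: -72.0 - 53.7 - 96.5 - 39.9 = -262.1
Services: 23.8 - 24.5 + 72.1 - 20.3 = 51.1
Trade balance = -262.1 + 51.1 = -211.0
(Excluded from the trade balance — secondary income: official foreign aid grants received (current) 12.3, contributions paid to international organisations 10.7; financial account: borrowing by resident firms from foreign banks 23.4, new loans extended by domestic banks to foreign borrowers 40.7; capital account: debt forgiveness received from foreign official creditors 7.2, acquisition of foreign patents and trademarks (non-produced assets) 9.4.)

-211.0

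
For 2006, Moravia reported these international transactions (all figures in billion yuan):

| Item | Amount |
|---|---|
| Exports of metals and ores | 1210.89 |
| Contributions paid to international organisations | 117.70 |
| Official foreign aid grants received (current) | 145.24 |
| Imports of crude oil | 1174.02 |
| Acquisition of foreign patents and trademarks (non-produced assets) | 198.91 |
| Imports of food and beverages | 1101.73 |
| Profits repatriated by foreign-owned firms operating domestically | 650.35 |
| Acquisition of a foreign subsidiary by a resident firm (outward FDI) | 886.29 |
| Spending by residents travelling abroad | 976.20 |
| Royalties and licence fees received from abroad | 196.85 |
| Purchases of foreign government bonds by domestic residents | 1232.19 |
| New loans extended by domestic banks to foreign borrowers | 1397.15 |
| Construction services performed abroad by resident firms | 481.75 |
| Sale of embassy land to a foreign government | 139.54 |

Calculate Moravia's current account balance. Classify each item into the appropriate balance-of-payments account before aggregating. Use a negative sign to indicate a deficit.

Goods: -1101.73 - 1174.02 + 1210.89 = -1064.86
Services: -976.20 + 481.75 + 196.85 = -297.60
Primary income: -650.35
Secondary income: -117.70 + 145.24 = 27.54
Current account = (-1064.86) + (-297.60) + (-650.35) + 27.54 = -1985.27
(Excluded from the current account — capital account: acquisition of foreign patents and trademarks (non-produced assets) 198.91, sale of embassy land to a foreign government 139.54; financial account: acquisition of a foreign subsidiary by a resident firm (outward FDI) 886.29, purchases of foreign government bonds by domestic residents 1232.19, new loans extended by domestic banks to foreign borrowers 1397.15.)

-1985.27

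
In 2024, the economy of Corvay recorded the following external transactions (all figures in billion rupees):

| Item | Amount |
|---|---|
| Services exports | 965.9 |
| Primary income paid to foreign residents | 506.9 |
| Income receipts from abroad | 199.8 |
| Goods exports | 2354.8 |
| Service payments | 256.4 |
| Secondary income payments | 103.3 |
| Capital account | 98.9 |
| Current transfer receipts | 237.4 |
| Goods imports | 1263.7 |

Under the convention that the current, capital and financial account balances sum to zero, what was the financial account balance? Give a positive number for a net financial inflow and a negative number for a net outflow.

Goods balance = 2354.8 - 1263.7 = 1091.1
Services balance = 965.9 - 256.4 = 709.5
Trade balance (goods + services) = 1091.1 + 709.5 = 1800.6
Net primary income = 199.8 - 506.9 = -307.1
Net secondary income = 237.4 - 103.3 = 134.1
Current account = 1800.6 + (-307.1) + 134.1 = 1627.6
Financial account = -(1627.6 + 98.9) = -1726.5

-1726.5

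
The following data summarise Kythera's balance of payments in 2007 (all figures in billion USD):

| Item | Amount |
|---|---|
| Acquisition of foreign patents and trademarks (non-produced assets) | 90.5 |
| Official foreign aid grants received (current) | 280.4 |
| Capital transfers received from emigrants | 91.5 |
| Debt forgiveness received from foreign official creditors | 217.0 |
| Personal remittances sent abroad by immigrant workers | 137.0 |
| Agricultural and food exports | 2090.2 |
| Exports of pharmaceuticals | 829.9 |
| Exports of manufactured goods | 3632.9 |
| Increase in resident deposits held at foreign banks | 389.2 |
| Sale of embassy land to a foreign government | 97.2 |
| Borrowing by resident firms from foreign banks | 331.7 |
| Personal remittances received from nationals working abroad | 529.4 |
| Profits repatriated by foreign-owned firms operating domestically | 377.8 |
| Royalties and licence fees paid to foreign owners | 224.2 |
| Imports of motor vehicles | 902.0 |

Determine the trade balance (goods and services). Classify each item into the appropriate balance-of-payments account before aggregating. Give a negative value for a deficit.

Goods: 829.9 + 3632.9 + 2090.2 - 902.0 = 5651.0
Services: -224.2
Trade balance = 5651.0 + (-224.2) = 5426.8
(Excluded from the trade balance — capital account: acquisition of foreign patents and trademarks (non-produced assets) 90.5, capital transfers received from emigrants 91.5, debt forgiveness received from foreign official creditors 217.0, sale of embassy land to a foreign government 97.2; secondary income: official foreign aid grants received (current) 280.4, personal remittances sent abroad by immigrant workers 137.0, personal remittances received from nationals working abroad 529.4; financial account: increase in resident deposits held at foreign banks 389.2, borrowing by resident firms from foreign banks 331.7; primary income: profits repatriated by foreign-owned firms operating domestically 377.8.)

5426.8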